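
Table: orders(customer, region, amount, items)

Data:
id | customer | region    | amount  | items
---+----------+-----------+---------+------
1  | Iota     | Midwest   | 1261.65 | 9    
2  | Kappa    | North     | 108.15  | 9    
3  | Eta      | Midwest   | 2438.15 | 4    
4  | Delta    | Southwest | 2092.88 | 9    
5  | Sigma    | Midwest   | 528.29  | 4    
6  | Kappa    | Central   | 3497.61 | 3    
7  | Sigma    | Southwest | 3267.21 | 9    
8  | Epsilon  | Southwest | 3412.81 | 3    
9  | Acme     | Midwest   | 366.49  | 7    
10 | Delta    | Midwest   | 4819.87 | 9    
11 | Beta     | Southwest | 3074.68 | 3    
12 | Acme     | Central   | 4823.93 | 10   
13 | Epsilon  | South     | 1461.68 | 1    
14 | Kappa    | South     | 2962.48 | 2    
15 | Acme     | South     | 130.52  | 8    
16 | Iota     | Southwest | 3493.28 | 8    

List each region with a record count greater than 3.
SELECT region, COUNT(*) as cnt
FROM orders
GROUP BY region
HAVING COUNT(*) > 3

Result:
  Midwest: 5
  Southwest: 5

Note: HAVING filters groups after aggregation, WHERE filters rows before.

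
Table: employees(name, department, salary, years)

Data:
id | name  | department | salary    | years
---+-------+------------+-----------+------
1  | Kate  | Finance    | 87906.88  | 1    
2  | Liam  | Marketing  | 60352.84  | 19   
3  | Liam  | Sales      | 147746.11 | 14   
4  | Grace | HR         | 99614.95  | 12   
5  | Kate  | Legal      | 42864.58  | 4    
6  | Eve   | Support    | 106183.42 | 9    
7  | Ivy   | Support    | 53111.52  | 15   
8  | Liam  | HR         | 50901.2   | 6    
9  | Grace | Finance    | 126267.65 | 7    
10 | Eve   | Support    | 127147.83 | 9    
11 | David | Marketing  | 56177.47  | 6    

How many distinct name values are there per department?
SELECT department, COUNT(DISTINCT name)
FROM employees
GROUP BY department

Result:
  Finance: 2 distinct
  HR: 2 distinct
  Legal: 1 distinct
  Marketing: 2 distinct
  Sales: 1 distinct
  Support: 2 distinct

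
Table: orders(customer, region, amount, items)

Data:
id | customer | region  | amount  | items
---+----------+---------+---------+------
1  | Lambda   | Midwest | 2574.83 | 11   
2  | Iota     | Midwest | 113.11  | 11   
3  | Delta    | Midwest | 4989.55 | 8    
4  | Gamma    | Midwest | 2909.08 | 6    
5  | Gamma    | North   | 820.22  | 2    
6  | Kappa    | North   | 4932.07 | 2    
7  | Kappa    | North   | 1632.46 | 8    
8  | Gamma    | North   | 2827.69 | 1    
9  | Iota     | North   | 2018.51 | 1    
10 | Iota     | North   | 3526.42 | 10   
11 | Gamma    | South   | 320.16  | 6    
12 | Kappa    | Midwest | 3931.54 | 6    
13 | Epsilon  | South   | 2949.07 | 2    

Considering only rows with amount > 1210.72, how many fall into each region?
SELECT region, COUNT(*)
FROM orders
WHERE amount > 1210.72
GROUP BY region

Note: WHERE filters rows before grouping.

Result:
  Midwest: 4
  North: 5
  South: 1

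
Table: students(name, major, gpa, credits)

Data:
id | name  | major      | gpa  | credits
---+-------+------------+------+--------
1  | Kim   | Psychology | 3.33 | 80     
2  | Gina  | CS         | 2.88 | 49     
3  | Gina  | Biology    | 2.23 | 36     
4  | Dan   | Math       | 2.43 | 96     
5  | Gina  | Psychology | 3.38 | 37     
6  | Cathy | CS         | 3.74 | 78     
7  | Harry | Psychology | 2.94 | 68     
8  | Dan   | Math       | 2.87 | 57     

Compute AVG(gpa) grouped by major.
SELECT major, AVG(gpa) as result
FROM students
GROUP BY major

Result:
  Biology: 2.23
  CS: 3.31
  Math: 2.65
  Psychology: 3.22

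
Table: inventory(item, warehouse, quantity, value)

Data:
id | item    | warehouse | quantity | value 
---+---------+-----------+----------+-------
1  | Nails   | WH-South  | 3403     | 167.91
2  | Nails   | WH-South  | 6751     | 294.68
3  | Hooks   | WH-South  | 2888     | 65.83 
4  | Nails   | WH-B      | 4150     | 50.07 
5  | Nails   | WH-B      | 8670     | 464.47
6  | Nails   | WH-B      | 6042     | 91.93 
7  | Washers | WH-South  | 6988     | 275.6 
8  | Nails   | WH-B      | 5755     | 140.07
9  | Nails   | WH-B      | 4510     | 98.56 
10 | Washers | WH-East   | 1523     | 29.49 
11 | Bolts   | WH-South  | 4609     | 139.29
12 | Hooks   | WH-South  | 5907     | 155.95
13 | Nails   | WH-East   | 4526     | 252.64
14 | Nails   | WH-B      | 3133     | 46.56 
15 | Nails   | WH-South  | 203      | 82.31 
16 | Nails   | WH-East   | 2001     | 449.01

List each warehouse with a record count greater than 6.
SELECT warehouse, COUNT(*) as cnt
FROM inventory
GROUP BY warehouse
HAVING COUNT(*) > 6

Result:
  WH-South: 7

Note: HAVING filters groups after aggregation, WHERE filters rows before.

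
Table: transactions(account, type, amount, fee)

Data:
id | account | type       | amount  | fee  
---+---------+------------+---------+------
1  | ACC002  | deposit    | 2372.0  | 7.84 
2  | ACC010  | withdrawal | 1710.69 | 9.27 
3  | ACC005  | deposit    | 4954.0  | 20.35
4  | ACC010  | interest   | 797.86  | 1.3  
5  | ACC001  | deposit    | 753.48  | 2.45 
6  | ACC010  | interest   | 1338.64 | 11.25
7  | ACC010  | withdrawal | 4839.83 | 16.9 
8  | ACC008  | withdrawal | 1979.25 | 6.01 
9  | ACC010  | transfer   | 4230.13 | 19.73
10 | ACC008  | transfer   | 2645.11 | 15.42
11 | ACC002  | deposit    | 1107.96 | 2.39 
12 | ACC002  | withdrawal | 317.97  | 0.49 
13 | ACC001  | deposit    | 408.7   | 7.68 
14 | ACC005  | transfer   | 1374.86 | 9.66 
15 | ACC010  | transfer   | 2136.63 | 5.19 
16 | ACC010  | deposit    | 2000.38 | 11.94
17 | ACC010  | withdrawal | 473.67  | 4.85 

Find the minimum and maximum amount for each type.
SELECT type, MIN(amount), MAX(amount)
FROM transactions
GROUP BY type

Result:
  deposit: min=408.70, max=4954.00
  interest: min=797.86, max=1338.64
  transfer: min=1374.86, max=4230.13
  withdrawal: min=317.97, max=4839.83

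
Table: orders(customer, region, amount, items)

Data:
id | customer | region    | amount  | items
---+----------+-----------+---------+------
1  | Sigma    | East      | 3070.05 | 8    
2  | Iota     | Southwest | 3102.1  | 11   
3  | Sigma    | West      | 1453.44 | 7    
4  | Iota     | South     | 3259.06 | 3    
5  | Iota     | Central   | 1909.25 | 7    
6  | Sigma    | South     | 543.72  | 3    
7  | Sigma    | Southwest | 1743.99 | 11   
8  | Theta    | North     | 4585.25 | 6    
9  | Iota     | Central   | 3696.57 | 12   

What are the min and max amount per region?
SELECT region, MIN(amount), MAX(amount)
FROM orders
GROUP BY region

Result:
  Central: min=1909.25, max=3696.57
  East: min=3070.05, max=3070.05
  North: min=4585.25, max=4585.25
  South: min=543.72, max=3259.06
  Southwest: min=1743.99, max=3102.10
  West: min=1453.44, max=1453.44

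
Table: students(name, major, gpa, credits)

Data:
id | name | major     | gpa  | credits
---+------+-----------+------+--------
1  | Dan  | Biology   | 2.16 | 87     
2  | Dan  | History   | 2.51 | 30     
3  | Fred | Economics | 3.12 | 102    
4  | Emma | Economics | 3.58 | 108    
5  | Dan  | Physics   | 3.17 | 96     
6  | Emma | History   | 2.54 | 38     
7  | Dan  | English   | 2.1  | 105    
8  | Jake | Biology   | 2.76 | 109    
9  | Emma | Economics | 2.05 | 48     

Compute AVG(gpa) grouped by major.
SELECT major, AVG(gpa) as result
FROM students
GROUP BY major

Result:
  Biology: 2.46
  Economics: 2.92
  English: 2.10
  History: 2.53
  Physics: 3.17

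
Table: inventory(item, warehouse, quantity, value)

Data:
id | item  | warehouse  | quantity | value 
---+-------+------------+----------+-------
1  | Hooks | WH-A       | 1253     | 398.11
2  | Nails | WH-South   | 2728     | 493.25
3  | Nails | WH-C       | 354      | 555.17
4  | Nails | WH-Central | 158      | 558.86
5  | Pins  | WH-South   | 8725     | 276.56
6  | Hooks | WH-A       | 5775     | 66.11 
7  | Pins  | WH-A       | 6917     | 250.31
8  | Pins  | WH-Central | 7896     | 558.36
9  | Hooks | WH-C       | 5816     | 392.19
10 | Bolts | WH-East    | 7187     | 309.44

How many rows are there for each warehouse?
SELECT warehouse, COUNT(*) as count
FROM inventory
GROUP BY warehouse

Result:
  WH-A: 3
  WH-C: 2
  WH-Central: 2
  WH-East: 1
  WH-South: 2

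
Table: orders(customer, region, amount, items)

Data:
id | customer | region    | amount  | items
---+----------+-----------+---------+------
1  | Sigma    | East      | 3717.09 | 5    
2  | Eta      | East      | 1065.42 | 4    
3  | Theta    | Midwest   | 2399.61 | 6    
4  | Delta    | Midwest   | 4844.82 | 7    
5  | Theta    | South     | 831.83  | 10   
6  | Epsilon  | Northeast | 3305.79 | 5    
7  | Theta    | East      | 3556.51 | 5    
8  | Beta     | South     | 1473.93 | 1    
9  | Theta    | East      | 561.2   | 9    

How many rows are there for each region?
SELECT region, COUNT(*) as count
FROM orders
GROUP BY region

Result:
  East: 4
  Midwest: 2
  Northeast: 1
  South: 2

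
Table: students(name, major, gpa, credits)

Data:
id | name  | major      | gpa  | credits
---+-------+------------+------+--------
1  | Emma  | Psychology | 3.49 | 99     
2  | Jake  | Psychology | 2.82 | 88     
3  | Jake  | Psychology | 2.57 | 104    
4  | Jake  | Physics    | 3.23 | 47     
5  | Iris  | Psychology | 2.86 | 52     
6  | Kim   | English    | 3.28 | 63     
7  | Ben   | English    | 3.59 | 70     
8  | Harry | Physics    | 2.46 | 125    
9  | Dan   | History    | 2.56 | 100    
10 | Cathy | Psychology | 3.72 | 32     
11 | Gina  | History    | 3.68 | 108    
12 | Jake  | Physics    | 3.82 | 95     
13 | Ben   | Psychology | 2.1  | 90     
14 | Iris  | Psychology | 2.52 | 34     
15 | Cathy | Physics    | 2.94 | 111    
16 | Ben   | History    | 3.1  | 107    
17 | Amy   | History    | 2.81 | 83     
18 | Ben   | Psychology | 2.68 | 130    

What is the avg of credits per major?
SELECT major, AVG(credits) as result
FROM students
GROUP BY major

Result:
  English: 66.50
  History: 99.50
  Physics: 94.50
  Psychology: 78.63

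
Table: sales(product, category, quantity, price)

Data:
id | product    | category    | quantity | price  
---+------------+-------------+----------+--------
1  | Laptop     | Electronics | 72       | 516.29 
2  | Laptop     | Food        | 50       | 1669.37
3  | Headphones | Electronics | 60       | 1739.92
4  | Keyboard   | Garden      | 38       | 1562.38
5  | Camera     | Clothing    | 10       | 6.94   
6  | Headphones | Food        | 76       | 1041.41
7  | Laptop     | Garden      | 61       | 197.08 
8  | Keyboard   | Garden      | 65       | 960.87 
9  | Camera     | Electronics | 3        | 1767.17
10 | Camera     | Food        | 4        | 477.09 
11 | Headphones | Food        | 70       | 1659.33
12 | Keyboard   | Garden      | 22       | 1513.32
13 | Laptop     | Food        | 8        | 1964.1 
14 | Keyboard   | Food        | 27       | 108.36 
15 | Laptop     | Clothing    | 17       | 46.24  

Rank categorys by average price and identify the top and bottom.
SELECT category, AVG(price)
FROM sales
GROUP BY category
ORDER BY AVG(price)

All groups:
  Clothing: 26.59
  Garden: 1058.41
  Food: 1153.28
  Electronics: 1341.13

Highest: Electronics (1341.13)
Lowest: Clothing (26.59)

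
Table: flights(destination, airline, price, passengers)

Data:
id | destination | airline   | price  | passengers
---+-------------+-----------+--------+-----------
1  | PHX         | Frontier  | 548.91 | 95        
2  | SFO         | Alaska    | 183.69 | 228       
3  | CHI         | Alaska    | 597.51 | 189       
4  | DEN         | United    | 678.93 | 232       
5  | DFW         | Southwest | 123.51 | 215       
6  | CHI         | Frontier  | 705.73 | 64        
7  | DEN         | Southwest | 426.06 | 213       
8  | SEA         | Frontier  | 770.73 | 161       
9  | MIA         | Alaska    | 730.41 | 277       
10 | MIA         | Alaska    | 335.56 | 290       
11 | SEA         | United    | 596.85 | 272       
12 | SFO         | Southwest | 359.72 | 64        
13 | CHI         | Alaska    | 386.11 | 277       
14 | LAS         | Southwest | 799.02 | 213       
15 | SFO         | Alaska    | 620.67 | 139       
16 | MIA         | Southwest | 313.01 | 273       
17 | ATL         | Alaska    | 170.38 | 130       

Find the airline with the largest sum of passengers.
SELECT airline, SUM(passengers) as val
FROM flights
GROUP BY airline
ORDER BY val DESC
LIMIT 1

Result: Alaska with sum(passengers) = 1530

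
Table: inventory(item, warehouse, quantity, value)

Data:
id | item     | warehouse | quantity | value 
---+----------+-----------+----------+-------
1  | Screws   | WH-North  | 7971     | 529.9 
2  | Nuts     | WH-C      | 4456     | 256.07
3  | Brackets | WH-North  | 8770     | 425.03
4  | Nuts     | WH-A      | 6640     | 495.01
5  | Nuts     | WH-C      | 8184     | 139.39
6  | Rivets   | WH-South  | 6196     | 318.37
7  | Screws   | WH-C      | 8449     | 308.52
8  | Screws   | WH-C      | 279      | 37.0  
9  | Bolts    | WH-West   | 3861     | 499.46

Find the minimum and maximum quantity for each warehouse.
SELECT warehouse, MIN(quantity), MAX(quantity)
FROM inventory
GROUP BY warehouse

Result:
  WH-A: min=6640, max=6640
  WH-C: min=279, max=8449
  WH-North: min=7971, max=8770
  WH-South: min=6196, max=6196
  WH-West: min=3861, max=3861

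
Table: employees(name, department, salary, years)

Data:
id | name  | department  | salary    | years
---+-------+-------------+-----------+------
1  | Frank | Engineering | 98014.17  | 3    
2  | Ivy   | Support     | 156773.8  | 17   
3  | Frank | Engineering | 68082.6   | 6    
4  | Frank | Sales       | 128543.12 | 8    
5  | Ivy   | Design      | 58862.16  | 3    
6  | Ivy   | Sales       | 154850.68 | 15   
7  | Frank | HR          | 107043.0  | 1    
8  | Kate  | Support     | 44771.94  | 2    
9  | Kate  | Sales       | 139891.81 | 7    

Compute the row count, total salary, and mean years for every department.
SELECT department,
       COUNT(*) as cnt,
       SUM(salary) as total_salary,
       AVG(years) as avg_years
FROM employees
GROUP BY department

Result:
  Design: 1 records, 58862.16 total salary, 3.00 avg years
  Engineering: 2 records, 166096.77 total salary, 4.50 avg years
  HR: 1 records, 107043.00 total salary, 1.00 avg years
  Sales: 3 records, 423285.61 total salary, 10.00 avg years
  Support: 2 records, 201545.74 total salary, 9.50 avg years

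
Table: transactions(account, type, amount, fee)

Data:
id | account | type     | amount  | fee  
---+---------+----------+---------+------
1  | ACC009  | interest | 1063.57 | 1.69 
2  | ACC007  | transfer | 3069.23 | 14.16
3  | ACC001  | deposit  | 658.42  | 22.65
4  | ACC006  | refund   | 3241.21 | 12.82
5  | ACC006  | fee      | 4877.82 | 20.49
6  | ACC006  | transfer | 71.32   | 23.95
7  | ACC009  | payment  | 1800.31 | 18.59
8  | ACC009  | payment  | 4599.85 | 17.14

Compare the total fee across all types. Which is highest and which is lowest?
SELECT type, SUM(fee)
FROM transactions
GROUP BY type
ORDER BY SUM(fee)

All groups:
  interest: 1.69
  refund: 12.82
  fee: 20.49
  deposit: 22.65
  payment: 35.73
  transfer: 38.11

Highest: transfer (38.11)
Lowest: interest (1.69)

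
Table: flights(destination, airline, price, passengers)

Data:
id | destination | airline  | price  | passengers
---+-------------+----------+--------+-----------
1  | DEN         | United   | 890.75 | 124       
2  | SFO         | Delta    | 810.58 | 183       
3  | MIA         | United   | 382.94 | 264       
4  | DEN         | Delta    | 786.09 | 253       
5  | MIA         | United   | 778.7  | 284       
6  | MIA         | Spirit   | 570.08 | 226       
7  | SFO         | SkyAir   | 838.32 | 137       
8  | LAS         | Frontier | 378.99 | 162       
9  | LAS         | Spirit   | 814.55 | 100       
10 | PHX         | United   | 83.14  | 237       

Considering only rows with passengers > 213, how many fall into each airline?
SELECT airline, COUNT(*)
FROM flights
WHERE passengers > 213
GROUP BY airline

Note: WHERE filters rows before grouping.

Result:
  Delta: 1
  Spirit: 1
  United: 3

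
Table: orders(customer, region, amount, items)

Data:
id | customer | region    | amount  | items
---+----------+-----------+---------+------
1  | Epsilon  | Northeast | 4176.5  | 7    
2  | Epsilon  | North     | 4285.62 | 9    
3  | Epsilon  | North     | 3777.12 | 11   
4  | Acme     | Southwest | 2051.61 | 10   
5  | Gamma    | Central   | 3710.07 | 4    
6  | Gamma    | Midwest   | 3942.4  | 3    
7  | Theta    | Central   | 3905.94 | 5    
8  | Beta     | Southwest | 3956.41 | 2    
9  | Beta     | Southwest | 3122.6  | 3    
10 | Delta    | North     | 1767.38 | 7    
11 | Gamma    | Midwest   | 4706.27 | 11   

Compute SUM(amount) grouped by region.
SELECT region, SUM(amount) as result
FROM orders
GROUP BY region

Result:
  Central: 7616.01
  Midwest: 8648.67
  North: 9830.12
  Northeast: 4176.50
  Southwest: 9130.62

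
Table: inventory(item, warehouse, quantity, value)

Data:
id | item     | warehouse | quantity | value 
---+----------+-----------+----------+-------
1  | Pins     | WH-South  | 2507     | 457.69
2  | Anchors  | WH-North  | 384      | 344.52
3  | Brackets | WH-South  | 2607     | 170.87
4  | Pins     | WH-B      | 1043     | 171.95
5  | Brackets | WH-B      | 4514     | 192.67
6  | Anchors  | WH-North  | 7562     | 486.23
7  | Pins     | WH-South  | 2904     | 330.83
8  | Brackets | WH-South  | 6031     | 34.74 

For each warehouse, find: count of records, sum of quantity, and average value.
SELECT warehouse,
       COUNT(*) as cnt,
       SUM(quantity) as total_quantity,
       AVG(value) as avg_value
FROM inventory
GROUP BY warehouse

Result:
  WH-B: 2 records, 5557 total quantity, 182.31 avg value
  WH-North: 2 records, 7946 total quantity, 415.38 avg value
  WH-South: 4 records, 14049 total quantity, 248.53 avg value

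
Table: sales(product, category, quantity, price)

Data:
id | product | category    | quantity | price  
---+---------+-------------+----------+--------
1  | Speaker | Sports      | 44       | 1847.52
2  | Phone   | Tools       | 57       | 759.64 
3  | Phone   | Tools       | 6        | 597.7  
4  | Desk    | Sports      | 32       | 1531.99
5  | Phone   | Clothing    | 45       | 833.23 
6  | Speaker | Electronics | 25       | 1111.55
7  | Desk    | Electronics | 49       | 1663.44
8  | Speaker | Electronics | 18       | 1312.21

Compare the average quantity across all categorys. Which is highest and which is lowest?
SELECT category, AVG(quantity)
FROM sales
GROUP BY category
ORDER BY AVG(quantity)

All groups:
  Electronics: 30.67
  Tools: 31.50
  Sports: 38.00
  Clothing: 45.00

Highest: Clothing (45.00)
Lowest: Electronics (30.67)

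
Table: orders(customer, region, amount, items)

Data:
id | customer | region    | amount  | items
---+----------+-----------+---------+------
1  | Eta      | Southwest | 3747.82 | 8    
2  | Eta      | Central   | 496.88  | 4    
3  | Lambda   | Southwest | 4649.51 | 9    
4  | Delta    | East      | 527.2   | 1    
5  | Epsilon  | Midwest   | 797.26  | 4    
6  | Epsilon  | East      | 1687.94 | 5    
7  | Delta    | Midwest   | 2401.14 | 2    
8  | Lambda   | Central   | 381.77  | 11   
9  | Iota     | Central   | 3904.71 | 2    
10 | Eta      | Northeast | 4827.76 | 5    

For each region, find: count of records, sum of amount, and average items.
SELECT region,
       COUNT(*) as cnt,
       SUM(amount) as total_amount,
       AVG(items) as avg_items
FROM orders
GROUP BY region

Result:
  Central: 3 records, 4783.36 total amount, 5.67 avg items
  East: 2 records, 2215.14 total amount, 3.00 avg items
  Midwest: 2 records, 3198.40 total amount, 3.00 avg items
  Northeast: 1 records, 4827.76 total amount, 5.00 avg items
  Southwest: 2 records, 8397.33 total amount, 8.50 avg items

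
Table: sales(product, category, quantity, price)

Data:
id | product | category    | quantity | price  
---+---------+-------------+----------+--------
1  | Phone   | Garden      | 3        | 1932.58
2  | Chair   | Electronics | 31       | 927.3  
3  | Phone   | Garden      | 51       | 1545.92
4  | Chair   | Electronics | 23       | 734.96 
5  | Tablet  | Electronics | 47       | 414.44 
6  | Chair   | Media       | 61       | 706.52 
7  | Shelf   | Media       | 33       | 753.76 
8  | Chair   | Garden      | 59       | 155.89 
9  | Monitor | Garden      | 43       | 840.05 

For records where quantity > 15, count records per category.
SELECT category, COUNT(*)
FROM sales
WHERE quantity > 15
GROUP BY category

Note: WHERE filters rows before grouping.

Result:
  Electronics: 3
  Garden: 3
  Media: 2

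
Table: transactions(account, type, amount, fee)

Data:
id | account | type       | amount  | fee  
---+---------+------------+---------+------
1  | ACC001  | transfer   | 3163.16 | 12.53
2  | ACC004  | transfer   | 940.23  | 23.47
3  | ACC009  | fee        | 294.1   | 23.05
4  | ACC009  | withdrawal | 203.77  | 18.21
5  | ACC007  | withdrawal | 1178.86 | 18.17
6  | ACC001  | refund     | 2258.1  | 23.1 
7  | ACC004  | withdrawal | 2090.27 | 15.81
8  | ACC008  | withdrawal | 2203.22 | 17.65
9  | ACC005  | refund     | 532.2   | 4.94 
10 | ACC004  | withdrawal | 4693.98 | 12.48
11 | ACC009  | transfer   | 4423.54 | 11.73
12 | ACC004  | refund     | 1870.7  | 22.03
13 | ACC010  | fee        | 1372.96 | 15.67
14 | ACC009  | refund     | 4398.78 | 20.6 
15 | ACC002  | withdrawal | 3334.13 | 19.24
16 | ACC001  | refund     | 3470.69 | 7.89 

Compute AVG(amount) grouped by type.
SELECT type, AVG(amount) as result
FROM transactions
GROUP BY type

Result:
  fee: 833.53
  refund: 2506.09
  transfer: 2842.31
  withdrawal: 2284.04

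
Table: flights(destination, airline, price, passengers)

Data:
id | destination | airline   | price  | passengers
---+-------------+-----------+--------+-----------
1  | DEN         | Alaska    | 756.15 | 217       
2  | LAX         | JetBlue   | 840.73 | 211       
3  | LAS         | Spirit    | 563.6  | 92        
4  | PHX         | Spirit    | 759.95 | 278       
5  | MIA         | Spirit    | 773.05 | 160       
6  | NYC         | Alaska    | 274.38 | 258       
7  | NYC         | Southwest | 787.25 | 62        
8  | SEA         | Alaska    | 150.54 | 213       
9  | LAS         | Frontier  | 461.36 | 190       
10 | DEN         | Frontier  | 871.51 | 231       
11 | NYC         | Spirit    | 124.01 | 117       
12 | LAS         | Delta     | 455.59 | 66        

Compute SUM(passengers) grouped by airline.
SELECT airline, SUM(passengers) as result
FROM flights
GROUP BY airline

Result:
  Alaska: 688
  Delta: 66
  Frontier: 421
  JetBlue: 211
  Southwest: 62
  Spirit: 647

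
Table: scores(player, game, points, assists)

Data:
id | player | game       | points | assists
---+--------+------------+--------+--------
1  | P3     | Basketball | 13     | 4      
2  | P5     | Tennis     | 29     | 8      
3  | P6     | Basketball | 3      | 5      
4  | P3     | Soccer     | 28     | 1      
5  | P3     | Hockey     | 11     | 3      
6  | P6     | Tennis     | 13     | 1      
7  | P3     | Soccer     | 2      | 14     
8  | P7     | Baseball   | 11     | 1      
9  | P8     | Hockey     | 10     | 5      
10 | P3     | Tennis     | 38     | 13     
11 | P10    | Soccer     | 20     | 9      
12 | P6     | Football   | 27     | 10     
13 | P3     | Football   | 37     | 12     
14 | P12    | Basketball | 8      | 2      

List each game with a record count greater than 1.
SELECT game, COUNT(*) as cnt
FROM scores
GROUP BY game
HAVING COUNT(*) > 1

Result:
  Basketball: 3
  Football: 2
  Hockey: 2
  Soccer: 3
  Tennis: 3

Note: HAVING filters groups after aggregation, WHERE filters rows before.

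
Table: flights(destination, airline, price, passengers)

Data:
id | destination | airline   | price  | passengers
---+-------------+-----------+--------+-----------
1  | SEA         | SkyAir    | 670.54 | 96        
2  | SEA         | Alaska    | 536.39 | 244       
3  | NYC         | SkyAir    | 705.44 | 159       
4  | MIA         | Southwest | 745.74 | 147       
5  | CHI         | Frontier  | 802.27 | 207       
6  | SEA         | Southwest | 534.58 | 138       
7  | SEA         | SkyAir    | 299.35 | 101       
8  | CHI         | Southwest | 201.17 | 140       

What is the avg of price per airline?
SELECT airline, AVG(price) as result
FROM flights
GROUP BY airline

Result:
  Alaska: 536.39
  Frontier: 802.27
  SkyAir: 558.44
  Southwest: 493.83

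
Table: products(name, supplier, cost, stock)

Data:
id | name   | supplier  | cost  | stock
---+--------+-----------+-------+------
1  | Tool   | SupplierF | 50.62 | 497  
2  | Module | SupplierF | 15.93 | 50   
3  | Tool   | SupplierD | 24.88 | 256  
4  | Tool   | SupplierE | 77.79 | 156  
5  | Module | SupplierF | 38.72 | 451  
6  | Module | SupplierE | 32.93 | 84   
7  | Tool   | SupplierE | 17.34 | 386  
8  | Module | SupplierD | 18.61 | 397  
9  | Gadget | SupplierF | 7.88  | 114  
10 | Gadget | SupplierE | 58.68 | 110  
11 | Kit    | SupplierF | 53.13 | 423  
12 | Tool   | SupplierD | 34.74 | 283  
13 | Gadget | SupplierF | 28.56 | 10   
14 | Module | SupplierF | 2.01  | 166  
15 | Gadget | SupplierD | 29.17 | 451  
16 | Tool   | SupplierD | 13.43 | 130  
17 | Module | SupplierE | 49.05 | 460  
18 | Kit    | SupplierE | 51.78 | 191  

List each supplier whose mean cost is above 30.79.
SELECT supplier, AVG(cost)
FROM products
GROUP BY supplier
HAVING AVG(cost) > 30.79

Result:
  SupplierE: avg=47.93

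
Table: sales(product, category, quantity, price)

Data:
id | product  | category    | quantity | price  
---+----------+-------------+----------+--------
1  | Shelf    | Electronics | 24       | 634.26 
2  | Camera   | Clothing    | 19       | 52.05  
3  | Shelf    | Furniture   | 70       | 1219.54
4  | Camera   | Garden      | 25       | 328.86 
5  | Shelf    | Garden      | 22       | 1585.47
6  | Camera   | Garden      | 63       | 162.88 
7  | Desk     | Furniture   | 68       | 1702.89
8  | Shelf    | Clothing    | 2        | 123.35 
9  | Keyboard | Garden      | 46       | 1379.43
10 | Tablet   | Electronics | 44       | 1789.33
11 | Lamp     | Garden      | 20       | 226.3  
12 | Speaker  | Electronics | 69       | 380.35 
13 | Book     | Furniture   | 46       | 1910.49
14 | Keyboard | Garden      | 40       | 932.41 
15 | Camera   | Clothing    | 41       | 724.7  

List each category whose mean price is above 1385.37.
SELECT category, AVG(price)
FROM sales
GROUP BY category
HAVING AVG(price) > 1385.37

Result:
  Furniture: avg=1610.97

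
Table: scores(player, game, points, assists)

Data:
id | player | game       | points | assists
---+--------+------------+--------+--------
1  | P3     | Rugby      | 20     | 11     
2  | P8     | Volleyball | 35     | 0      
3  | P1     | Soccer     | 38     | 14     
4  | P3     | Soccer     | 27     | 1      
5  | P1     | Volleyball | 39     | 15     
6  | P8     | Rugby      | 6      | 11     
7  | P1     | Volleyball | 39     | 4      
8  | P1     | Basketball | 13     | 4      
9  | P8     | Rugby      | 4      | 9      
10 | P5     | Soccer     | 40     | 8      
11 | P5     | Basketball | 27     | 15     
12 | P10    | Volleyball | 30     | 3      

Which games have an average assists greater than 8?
SELECT game, AVG(assists)
FROM scores
GROUP BY game
HAVING AVG(assists) > 8

Result:
  Basketball: avg=9.50
  Rugby: avg=10.33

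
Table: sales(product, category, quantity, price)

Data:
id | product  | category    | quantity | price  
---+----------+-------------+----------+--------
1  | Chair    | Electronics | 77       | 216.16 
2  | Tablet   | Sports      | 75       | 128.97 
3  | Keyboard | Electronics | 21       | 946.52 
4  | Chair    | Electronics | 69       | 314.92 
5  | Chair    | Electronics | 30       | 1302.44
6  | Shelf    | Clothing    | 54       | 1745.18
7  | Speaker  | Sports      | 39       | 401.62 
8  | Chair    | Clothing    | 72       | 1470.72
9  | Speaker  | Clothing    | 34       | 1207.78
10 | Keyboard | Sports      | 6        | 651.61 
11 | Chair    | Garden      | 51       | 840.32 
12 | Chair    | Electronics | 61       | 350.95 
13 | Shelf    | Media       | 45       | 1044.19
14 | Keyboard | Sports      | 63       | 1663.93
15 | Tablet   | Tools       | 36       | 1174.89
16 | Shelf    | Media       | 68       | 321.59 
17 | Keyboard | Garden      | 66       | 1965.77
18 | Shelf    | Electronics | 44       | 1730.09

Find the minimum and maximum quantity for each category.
SELECT category, MIN(quantity), MAX(quantity)
FROM sales
GROUP BY category

Result:
  Clothing: min=34, max=72
  Electronics: min=21, max=77
  Garden: min=51, max=66
  Media: min=45, max=68
  Sports: min=6, max=75
  Tools: min=36, max=36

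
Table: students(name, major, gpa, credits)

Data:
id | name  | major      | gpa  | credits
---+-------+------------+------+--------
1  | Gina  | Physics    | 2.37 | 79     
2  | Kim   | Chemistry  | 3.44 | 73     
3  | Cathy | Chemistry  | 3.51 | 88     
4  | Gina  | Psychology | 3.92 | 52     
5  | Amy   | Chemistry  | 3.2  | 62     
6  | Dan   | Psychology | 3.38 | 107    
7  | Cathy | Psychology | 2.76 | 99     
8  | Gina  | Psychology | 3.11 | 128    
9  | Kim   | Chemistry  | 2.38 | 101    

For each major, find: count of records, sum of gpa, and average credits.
SELECT major,
       COUNT(*) as cnt,
       SUM(gpa) as total_gpa,
       AVG(credits) as avg_credits
FROM students
GROUP BY major

Result:
  Chemistry: 4 records, 12.53 total gpa, 81.00 avg credits
  Physics: 1 records, 2.37 total gpa, 79.00 avg credits
  Psychology: 4 records, 13.17 total gpa, 96.50 avg credits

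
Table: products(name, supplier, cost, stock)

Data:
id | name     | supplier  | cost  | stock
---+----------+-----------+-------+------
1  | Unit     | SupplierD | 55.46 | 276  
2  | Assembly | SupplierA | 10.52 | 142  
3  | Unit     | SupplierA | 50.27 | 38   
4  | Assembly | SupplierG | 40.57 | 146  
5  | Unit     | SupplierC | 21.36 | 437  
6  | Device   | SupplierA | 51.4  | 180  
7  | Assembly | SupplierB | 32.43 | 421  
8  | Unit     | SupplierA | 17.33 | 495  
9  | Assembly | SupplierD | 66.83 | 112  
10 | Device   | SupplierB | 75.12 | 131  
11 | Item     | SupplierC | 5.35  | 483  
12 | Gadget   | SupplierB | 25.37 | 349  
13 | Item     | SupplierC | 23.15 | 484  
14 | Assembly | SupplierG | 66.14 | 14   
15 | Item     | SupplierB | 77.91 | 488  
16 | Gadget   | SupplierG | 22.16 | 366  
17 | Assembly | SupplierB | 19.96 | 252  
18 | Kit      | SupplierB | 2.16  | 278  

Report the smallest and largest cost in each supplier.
SELECT supplier, MIN(cost), MAX(cost)
FROM products
GROUP BY supplier

Result:
  SupplierA: min=10.52, max=51.40
  SupplierB: min=2.16, max=77.91
  SupplierC: min=5.35, max=23.15
  SupplierD: min=55.46, max=66.83
  SupplierG: min=22.16, max=66.14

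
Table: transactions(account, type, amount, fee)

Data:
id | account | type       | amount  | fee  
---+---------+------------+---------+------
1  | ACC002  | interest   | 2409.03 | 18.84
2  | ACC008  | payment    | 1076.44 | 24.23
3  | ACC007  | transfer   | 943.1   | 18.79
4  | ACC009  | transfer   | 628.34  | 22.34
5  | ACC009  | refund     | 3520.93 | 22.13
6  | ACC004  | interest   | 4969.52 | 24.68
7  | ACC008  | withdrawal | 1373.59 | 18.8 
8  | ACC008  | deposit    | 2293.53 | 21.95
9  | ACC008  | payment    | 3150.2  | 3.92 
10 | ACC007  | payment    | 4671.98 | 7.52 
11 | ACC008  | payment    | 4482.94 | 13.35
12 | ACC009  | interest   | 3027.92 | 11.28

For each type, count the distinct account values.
SELECT type, COUNT(DISTINCT account)
FROM transactions
GROUP BY type

Result:
  deposit: 1 distinct
  interest: 3 distinct
  payment: 2 distinct
  refund: 1 distinct
  transfer: 2 distinct
  withdrawal: 1 distinct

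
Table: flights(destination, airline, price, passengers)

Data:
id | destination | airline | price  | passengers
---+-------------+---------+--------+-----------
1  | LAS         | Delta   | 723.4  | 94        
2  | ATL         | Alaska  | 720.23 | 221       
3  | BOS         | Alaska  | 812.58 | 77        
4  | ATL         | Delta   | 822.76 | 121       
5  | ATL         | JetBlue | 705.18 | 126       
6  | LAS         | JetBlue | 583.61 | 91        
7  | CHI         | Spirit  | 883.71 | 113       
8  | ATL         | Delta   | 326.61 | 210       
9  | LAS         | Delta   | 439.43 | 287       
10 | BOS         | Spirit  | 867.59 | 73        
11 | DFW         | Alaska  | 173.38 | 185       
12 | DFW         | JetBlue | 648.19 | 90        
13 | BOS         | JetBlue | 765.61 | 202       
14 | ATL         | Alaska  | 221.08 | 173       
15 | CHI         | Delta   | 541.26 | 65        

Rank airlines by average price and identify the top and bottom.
SELECT airline, AVG(price)
FROM flights
GROUP BY airline
ORDER BY AVG(price)

All groups:
  Alaska: 481.82
  Delta: 570.69
  JetBlue: 675.65
  Spirit: 875.65

Highest: Spirit (875.65)
Lowest: Alaska (481.82)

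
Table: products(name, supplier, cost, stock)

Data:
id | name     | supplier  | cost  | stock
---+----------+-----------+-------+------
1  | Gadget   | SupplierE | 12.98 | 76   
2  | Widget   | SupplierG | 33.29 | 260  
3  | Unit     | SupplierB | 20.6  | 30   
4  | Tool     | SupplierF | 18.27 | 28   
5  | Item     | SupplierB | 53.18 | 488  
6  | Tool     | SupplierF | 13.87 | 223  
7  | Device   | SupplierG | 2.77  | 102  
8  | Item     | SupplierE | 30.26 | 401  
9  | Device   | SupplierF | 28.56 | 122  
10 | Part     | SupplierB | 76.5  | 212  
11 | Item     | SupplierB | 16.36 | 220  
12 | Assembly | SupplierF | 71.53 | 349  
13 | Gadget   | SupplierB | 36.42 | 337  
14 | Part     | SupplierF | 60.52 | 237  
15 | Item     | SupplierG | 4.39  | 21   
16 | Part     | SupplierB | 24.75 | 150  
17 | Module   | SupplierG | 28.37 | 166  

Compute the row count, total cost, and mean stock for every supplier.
SELECT supplier,
       COUNT(*) as cnt,
       SUM(cost) as total_cost,
       AVG(stock) as avg_stock
FROM products
GROUP BY supplier

Result:
  SupplierB: 6 records, 227.81 total cost, 239.50 avg stock
  SupplierE: 2 records, 43.24 total cost, 238.50 avg stock
  SupplierF: 5 records, 192.75 total cost, 191.80 avg stock
  SupplierG: 4 records, 68.82 total cost, 137.25 avg stock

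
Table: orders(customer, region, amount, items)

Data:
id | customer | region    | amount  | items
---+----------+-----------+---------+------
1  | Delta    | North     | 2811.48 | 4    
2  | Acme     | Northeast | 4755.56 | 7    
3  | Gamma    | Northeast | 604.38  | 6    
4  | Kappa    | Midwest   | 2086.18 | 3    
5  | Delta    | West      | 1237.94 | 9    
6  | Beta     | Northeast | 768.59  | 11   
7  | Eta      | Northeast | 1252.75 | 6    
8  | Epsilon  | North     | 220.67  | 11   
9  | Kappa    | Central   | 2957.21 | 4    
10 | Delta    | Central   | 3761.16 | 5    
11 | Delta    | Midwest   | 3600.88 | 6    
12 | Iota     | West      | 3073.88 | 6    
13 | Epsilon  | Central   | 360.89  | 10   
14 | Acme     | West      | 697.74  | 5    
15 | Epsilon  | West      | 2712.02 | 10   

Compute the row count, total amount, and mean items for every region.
SELECT region,
       COUNT(*) as cnt,
       SUM(amount) as total_amount,
       AVG(items) as avg_items
FROM orders
GROUP BY region

Result:
  Central: 3 records, 7079.26 total amount, 6.33 avg items
  Midwest: 2 records, 5687.06 total amount, 4.50 avg items
  North: 2 records, 3032.15 total amount, 7.50 avg items
  Northeast: 4 records, 7381.28 total amount, 7.50 avg items
  West: 4 records, 7721.58 total amount, 7.50 avg items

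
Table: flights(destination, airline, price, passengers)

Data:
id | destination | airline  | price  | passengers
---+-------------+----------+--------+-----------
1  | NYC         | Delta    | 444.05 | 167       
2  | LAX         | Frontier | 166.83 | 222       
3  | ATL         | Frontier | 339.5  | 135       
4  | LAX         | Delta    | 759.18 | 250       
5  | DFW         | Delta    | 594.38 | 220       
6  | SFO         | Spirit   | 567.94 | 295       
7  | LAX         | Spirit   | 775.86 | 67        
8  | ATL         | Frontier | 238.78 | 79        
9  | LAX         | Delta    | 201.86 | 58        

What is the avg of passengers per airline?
SELECT airline, AVG(passengers) as result
FROM flights
GROUP BY airline

Result:
  Delta: 173.75
  Frontier: 145.33
  Spirit: 181.00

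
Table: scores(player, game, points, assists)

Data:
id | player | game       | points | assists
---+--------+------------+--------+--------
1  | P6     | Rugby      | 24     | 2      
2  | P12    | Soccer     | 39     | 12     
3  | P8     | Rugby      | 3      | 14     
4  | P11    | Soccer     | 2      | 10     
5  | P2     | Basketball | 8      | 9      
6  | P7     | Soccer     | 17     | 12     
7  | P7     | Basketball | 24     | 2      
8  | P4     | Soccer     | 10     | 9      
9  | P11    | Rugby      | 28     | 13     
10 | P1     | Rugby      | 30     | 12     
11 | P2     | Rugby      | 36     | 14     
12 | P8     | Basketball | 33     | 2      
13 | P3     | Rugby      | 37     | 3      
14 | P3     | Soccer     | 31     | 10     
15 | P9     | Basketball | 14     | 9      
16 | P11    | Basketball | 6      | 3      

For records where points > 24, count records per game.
SELECT game, COUNT(*)
FROM scores
WHERE points > 24
GROUP BY game

Note: WHERE filters rows before grouping.

Result:
  Basketball: 1
  Rugby: 4
  Soccer: 2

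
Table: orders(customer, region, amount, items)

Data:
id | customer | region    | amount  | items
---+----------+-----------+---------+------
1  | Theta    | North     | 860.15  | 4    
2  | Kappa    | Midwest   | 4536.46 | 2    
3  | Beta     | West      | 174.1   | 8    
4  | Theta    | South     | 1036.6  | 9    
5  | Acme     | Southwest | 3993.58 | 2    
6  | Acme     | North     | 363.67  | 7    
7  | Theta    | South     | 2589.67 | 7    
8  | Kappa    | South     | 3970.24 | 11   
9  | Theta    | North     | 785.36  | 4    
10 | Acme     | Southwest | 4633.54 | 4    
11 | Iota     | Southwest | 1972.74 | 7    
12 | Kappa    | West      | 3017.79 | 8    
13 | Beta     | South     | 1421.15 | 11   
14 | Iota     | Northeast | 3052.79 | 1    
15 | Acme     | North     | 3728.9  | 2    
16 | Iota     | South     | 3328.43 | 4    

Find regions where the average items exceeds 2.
SELECT region, AVG(items)
FROM orders
GROUP BY region
HAVING AVG(items) > 2

Result:
  North: avg=4.25
  South: avg=8.40
  Southwest: avg=4.33
  West: avg=8.00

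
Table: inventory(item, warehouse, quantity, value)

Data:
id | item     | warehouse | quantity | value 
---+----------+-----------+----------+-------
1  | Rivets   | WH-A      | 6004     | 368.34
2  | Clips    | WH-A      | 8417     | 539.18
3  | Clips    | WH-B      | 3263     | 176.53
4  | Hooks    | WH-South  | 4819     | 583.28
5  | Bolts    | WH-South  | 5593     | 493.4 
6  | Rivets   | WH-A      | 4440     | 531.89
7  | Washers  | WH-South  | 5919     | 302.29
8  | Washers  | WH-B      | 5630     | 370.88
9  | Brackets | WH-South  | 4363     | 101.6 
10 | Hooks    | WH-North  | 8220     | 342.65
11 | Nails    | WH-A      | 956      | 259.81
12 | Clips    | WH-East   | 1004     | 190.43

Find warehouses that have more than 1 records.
SELECT warehouse, COUNT(*) as cnt
FROM inventory
GROUP BY warehouse
HAVING COUNT(*) > 1

Result:
  WH-A: 4
  WH-B: 2
  WH-South: 4

Note: HAVING filters groups after aggregation, WHERE filters rows before.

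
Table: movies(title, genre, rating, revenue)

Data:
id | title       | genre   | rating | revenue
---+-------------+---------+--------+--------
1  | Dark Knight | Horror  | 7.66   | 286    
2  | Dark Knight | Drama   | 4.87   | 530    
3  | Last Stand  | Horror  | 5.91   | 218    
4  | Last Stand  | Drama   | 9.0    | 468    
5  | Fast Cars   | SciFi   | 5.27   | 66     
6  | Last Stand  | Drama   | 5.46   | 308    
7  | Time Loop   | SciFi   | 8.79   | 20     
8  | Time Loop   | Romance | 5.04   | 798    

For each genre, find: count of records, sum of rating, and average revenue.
SELECT genre,
       COUNT(*) as cnt,
       SUM(rating) as total_rating,
       AVG(revenue) as avg_revenue
FROM movies
GROUP BY genre

Result:
  Drama: 3 records, 19.33 total rating, 435.33 avg revenue
  Horror: 2 records, 13.57 total rating, 252.00 avg revenue
  Romance: 1 records, 5.04 total rating, 798.00 avg revenue
  SciFi: 2 records, 14.06 total rating, 43.00 avg revenue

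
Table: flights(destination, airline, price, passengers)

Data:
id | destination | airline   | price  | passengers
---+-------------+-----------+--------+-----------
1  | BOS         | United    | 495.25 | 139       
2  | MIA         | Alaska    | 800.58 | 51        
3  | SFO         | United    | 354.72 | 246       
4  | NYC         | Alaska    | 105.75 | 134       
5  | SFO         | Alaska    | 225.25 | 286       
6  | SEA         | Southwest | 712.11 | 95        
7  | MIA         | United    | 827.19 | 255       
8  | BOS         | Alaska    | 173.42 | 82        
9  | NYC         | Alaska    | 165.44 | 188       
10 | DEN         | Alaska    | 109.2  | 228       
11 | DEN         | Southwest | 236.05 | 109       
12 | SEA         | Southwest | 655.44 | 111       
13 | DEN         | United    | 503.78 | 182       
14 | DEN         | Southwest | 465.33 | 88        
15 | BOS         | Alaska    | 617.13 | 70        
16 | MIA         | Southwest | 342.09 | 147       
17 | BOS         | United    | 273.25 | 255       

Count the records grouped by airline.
SELECT airline, COUNT(*) as count
FROM flights
GROUP BY airline

Result:
  Alaska: 7
  Southwest: 5
  United: 5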